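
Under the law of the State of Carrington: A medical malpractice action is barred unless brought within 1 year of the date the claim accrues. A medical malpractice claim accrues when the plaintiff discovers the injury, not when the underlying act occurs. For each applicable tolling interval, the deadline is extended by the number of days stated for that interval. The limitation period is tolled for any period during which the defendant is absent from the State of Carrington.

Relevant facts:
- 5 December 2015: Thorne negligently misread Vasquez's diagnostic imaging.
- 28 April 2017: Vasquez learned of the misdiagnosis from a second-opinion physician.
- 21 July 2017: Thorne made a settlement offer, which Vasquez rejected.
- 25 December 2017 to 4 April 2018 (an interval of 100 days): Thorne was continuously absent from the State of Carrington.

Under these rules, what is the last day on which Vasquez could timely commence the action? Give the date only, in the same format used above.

The claim did not accrue until Vasquez discovered the injury on 28 April 2017; the 5 December 2015 act date does not start the clock under the stated rule.
Adding the 1 year base period to 28 April 2017 gives a deadline of 28 April 2018, before any tolling.
The period was tolled for 100 days by the defendant's absence from the jurisdiction (25 December 2017 to 4 April 2018), pushing the deadline to 6 August 2018.
Nothing else in the chronology tolls or restarts the period.

6 August 2018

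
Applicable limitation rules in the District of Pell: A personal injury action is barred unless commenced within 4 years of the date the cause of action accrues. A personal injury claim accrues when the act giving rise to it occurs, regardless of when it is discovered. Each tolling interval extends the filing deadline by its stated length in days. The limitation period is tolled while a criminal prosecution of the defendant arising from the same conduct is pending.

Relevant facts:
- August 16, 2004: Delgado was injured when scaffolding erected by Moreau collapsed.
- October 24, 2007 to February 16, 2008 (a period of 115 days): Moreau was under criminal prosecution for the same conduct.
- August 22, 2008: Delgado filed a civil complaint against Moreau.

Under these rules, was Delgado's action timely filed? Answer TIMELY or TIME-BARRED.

TIMELY

The cause of action accrued on August 16, 2004, the date of the act.
The untolled deadline — 4 years after August 16, 2004 — is August 16, 2008.
Because the pending criminal prosecution ran from October 24, 2007 to February 16, 2008, the deadline is extended by 115 days to December 9, 2008.
Delgado filed on August 22, 2008, before the December 9, 2008 deadline, so the action is timely.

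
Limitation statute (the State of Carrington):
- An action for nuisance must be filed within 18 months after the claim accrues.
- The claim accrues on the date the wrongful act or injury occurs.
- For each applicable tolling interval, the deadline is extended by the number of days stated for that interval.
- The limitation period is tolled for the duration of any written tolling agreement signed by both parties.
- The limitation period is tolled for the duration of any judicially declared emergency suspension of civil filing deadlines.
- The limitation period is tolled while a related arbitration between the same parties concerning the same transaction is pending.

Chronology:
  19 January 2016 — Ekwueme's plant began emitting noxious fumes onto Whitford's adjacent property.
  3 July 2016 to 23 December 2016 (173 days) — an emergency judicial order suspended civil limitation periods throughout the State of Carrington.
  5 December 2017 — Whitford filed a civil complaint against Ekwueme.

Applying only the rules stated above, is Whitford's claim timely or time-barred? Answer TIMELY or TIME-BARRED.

The claim accrued on 19 January 2016, when the wrongful act occurred.
Adding the 18 months base period to 19 January 2016 gives a deadline of 19 July 2017, before any tolling.
The period was tolled for 173 days by the emergency suspension of filing deadlines (3 July 2016 to 23 December 2016), pushing the deadline to 8 January 2018.
Filing on 5 December 2017 beat the 8 January 2018 deadline — the action is timely.

TIMELY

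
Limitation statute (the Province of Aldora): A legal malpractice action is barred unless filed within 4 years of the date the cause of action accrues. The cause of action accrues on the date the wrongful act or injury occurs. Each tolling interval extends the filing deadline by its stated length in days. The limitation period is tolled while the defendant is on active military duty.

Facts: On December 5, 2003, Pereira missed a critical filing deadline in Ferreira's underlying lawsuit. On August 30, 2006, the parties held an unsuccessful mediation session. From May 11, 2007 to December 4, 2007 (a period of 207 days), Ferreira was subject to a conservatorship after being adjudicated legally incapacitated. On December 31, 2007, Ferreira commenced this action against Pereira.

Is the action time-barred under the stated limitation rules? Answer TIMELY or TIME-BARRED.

TIME-BARRED

The cause of action accrued on December 5, 2003, the date of the act.
Adding the 4 years base period to December 5, 2003 gives a deadline of December 5, 2007, before any tolling.
Although the plaintiff's incapacity ran from May 11, 2007 to December 4, 2007, the stated rules do not make that a tolling event, so it is disregarded.
Nothing else in the chronology tolls or restarts the period.
Filing on December 31, 2007 missed the December 5, 2007 deadline — the action is time-barred.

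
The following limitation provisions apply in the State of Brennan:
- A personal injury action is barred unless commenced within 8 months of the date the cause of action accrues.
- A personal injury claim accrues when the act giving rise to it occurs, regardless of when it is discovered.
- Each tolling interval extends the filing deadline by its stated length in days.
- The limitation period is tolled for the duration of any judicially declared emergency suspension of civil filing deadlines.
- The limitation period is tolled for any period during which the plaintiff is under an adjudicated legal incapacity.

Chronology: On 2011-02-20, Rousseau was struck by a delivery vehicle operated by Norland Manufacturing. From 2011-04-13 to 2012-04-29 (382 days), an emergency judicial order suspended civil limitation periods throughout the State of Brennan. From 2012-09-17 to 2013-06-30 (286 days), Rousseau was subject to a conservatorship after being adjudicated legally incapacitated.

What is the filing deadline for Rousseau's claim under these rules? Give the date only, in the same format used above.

The cause of action accrued on 2011-02-20, the date of the act.
Adding the 8 months base period to 2011-02-20 gives a deadline of 2011-10-20, before any tolling.
The emergency suspension of filing deadlines from 2011-04-13 to 2012-04-29 tolled the period for 382 days, extending the deadline to 2012-11-05.
The period was tolled for 286 days by the plaintiff's legal incapacity (2012-09-17 to 2013-06-30), pushing the deadline to 2013-08-18.

2013-08-18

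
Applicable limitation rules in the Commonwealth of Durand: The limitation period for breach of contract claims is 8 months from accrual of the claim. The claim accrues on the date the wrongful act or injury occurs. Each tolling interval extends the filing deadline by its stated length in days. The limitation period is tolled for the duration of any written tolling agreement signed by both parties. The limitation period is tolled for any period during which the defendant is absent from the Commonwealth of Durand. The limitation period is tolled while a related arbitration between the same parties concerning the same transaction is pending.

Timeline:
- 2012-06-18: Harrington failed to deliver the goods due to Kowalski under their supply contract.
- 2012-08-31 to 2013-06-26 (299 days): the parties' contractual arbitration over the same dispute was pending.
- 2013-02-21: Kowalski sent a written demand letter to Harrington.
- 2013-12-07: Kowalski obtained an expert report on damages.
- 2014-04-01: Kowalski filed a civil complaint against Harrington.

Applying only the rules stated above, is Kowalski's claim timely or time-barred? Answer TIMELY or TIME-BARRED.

TIME-BARRED

The limitation period began to run on 2012-06-18.
Adding the 8 months base period to 2012-06-18 gives a deadline of 2013-02-18, before any tolling.
The period was tolled for 299 days by the pending related arbitration (2012-08-31 to 2013-06-26), pushing the deadline to 2013-12-14.
The other events in the timeline have no effect on the limitation period under the stated rules.
Kowalski filed on 2014-04-01, after the 2013-12-14 deadline, so the action is time-barred.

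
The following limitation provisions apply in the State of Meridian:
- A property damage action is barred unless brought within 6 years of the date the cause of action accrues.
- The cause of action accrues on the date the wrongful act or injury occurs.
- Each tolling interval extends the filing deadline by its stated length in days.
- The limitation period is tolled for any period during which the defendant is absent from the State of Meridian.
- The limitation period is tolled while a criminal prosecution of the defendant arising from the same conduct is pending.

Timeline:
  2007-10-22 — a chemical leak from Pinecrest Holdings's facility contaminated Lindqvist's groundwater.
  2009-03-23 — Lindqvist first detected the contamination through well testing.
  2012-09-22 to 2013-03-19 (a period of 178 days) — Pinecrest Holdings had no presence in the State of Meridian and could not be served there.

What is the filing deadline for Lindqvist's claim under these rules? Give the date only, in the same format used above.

The claim accrued on 2007-10-22, when the wrongful act occurred; under the stated occurrence rule the 2009-03-23 discovery does not delay accrual.
6 years from 2007-10-22 is 2013-10-22.
Because the defendant's absence from the jurisdiction ran from 2012-09-22 to 2013-03-19, the deadline is extended by 178 days to 2014-04-18.

2014-04-18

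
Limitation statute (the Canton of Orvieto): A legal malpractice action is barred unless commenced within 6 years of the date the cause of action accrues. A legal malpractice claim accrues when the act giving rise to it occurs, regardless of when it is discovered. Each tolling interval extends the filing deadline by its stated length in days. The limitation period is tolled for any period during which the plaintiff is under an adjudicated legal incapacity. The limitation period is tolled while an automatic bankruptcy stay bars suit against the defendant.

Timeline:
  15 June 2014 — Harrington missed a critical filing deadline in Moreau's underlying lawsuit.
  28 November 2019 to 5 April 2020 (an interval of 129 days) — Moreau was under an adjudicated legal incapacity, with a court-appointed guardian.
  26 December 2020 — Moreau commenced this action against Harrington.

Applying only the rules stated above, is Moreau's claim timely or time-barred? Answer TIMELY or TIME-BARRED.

TIME-BARRED

The cause of action accrued on 15 June 2014, the date of the act.
Adding the 6 years base period to 15 June 2014 gives a deadline of 15 June 2020, before any tolling.
The plaintiff's legal incapacity from 28 November 2019 to 5 April 2020 tolled the period for 129 days, extending the deadline to 22 October 2020.
Filing on 26 December 2020 missed the 22 October 2020 deadline — the action is time-barred.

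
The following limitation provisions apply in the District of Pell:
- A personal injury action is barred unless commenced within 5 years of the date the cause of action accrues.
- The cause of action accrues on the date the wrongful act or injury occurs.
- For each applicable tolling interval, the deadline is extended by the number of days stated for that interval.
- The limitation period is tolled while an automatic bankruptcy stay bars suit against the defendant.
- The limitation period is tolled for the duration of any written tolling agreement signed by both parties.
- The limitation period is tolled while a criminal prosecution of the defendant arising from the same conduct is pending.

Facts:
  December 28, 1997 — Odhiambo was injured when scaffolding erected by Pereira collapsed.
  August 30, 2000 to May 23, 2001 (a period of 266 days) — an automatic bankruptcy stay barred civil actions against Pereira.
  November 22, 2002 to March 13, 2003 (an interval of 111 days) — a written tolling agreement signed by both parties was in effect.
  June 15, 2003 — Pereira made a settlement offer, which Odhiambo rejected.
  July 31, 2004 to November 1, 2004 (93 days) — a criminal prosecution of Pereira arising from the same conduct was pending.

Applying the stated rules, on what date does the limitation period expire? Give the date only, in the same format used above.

The cause of action accrued on December 28, 1997, the date of the act.
5 years from December 28, 1997 is December 28, 2002.
Because the automatic bankruptcy stay ran from August 30, 2000 to May 23, 2001, the deadline is extended by 266 days to September 20, 2003.
The period was tolled for 111 days by the written tolling agreement (November 22, 2002 to March 13, 2003), pushing the deadline to January 9, 2004.
By the time the pending criminal prosecution began on July 31, 2004, the limitation period had already expired on January 9, 2004; that interval cannot revive it.
None of the other events listed affects the running of the period under the stated rules.

January 9, 2004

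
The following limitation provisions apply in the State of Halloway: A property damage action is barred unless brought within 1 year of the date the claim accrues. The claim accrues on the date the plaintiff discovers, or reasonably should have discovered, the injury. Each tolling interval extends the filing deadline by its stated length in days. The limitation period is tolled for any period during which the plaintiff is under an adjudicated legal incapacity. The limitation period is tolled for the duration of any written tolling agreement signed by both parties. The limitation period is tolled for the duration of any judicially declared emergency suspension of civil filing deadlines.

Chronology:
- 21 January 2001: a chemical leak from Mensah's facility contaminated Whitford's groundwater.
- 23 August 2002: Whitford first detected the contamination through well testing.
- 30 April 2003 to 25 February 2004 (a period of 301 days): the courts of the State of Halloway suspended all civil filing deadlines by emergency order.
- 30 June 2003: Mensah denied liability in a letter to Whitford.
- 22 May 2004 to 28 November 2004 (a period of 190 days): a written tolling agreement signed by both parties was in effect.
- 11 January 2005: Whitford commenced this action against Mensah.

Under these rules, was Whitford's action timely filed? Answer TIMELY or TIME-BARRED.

TIME-BARRED

Under the discovery rule, the claim accrued on 23 August 2002, when Whitford discovered the injury — not on the 21 January 2001 date of the underlying act.
The untolled deadline — 1 year after 23 August 2002 — is 23 August 2003.
The period was tolled for 301 days by the emergency suspension of filing deadlines (30 April 2003 to 25 February 2004), pushing the deadline to 19 June 2004.
Because the written tolling agreement ran from 22 May 2004 to 28 November 2004, the deadline is extended by 190 days to 26 December 2004.
The other events in the timeline have no effect on the limitation period under the stated rules.
Whitford filed on 11 January 2005, after the 26 December 2004 deadline, so the action is time-barred.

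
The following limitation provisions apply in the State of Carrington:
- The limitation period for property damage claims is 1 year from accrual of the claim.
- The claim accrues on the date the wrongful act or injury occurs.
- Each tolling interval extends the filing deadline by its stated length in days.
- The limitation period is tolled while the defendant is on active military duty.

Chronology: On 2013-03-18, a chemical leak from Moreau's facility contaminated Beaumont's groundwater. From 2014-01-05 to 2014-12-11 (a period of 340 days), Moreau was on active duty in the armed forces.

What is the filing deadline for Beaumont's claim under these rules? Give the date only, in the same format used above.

2015-02-21

The claim accrued on 2013-03-18, the date of the act.
1 year from 2013-03-18 is 2014-03-18.
The period was tolled for 340 days by the defendant's active military service (2014-01-05 to 2014-12-11), pushing the deadline to 2015-02-21.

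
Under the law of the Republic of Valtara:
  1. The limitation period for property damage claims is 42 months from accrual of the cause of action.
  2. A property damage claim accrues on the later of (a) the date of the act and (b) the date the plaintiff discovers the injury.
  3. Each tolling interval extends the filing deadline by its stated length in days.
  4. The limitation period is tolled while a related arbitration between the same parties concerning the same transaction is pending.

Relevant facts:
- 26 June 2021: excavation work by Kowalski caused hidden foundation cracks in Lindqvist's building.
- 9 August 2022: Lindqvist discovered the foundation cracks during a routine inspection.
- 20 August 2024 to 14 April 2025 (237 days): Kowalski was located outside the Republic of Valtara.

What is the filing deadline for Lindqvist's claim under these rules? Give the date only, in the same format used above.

9 February 2026

The claim accrued on 9 August 2022 — the later of the 26 June 2021 act and the 9 August 2022 discovery.
The untolled deadline — 42 months after 9 August 2022 — is 9 February 2026.
Although the defendant's absence ran from 20 August 2024 to 14 April 2025, the stated rules do not make that a tolling event, so it is disregarded.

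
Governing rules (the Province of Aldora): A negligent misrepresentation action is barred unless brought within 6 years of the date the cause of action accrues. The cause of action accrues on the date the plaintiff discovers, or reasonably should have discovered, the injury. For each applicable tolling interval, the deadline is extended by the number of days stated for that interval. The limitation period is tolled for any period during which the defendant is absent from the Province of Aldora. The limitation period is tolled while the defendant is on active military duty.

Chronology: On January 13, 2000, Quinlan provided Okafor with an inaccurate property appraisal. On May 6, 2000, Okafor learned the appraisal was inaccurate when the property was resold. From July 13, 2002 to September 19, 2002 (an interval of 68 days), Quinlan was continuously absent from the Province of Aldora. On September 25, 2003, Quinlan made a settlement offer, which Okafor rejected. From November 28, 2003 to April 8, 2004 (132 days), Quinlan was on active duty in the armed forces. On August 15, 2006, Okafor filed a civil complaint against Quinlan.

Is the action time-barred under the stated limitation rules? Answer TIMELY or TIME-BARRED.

TIMELY

The claim did not accrue until Okafor discovered the injury on May 6, 2000; the January 13, 2000 act date does not start the clock under the stated rule.
6 years from May 6, 2000 is May 6, 2006.
Because the defendant's absence from the jurisdiction ran from July 13, 2002 to September 19, 2002, the deadline is extended by 68 days to July 13, 2006.
The defendant's active military service from November 28, 2003 to April 8, 2004 tolled the period for 132 days, extending the deadline to November 22, 2006.
None of the other events listed affects the running of the period under the stated rules.
The August 15, 2006 filing precedes the November 22, 2006 deadline; the claim is timely.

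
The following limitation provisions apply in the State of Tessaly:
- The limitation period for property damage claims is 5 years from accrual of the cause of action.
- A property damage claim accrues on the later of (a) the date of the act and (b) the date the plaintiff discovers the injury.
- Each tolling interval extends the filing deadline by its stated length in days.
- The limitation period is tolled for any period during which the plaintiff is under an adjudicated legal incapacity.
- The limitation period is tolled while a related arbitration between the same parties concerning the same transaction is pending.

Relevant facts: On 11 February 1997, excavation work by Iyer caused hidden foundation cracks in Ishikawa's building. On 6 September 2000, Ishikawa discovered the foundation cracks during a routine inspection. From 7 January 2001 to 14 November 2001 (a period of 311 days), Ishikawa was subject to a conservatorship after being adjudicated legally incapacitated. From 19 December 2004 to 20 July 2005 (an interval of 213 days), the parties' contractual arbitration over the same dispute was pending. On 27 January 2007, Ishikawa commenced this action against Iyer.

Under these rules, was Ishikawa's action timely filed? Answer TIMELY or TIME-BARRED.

Taking the later of the act (11 February 1997) and discovery (6 September 2000), the claim accrued on 6 September 2000.
The untolled deadline — 5 years after 6 September 2000 — is 6 September 2005.
The period was tolled for 311 days by the plaintiff's legal incapacity (7 January 2001 to 14 November 2001), pushing the deadline to 14 July 2006.
The period was tolled for 213 days by the pending related arbitration (19 December 2004 to 20 July 2005), pushing the deadline to 12 February 2007.
Filing on 27 January 2007 beat the 12 February 2007 deadline — the action is timely.

TIMELY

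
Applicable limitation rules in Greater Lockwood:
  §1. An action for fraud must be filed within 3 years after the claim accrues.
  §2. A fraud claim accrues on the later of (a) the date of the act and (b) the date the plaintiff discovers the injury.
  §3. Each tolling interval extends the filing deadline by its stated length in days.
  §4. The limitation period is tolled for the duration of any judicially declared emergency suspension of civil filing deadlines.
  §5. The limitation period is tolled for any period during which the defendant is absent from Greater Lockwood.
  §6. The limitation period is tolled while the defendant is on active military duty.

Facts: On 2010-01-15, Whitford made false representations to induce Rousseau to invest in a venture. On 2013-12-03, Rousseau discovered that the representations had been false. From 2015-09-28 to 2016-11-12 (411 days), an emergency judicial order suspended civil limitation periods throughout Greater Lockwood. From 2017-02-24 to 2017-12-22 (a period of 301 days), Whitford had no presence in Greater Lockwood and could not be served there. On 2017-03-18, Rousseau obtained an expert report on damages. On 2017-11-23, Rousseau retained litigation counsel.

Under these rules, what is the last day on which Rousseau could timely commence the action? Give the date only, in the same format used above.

2018-11-15

Taking the later of the act (2010-01-15) and discovery (2013-12-03), the claim accrued on 2013-12-03.
The untolled deadline — 3 years after 2013-12-03 — is 2016-12-03.
The period was tolled for 411 days by the emergency suspension of filing deadlines (2015-09-28 to 2016-11-12), pushing the deadline to 2018-01-18.
The period was tolled for 301 days by the defendant's absence from the jurisdiction (2017-02-24 to 2017-12-22), pushing the deadline to 2018-11-15.
None of the other events listed affects the running of the period under the stated rules.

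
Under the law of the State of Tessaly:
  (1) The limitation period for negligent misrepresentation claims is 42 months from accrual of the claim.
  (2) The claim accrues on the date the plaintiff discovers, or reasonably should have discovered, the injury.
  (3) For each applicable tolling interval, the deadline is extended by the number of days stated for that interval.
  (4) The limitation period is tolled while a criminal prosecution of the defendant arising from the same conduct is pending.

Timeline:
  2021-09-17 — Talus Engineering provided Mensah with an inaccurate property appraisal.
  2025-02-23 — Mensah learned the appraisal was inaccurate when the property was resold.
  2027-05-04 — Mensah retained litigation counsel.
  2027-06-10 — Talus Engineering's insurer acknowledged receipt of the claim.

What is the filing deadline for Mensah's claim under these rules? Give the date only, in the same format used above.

2028-08-23

Accrual is tied to discovery, so the period began on 2025-02-23 rather than on 2021-09-17 when the act occurred.
The untolled deadline — 42 months after 2025-02-23 — is 2028-08-23.
None of the other events listed affects the running of the period under the stated rules.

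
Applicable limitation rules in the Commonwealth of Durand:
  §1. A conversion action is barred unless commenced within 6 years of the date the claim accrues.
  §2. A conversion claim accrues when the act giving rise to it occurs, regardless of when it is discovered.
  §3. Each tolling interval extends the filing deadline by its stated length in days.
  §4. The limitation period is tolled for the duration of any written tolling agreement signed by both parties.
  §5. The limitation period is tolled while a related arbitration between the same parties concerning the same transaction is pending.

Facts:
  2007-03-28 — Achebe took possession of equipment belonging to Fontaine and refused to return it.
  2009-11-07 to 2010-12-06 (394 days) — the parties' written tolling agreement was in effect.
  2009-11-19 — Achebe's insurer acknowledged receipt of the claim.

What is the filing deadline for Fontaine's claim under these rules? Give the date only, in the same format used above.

The limitation period began to run on 2007-03-28.
Adding the 6 years base period to 2007-03-28 gives a deadline of 2013-03-28, before any tolling.
The period was tolled for 394 days by the written tolling agreement (2009-11-07 to 2010-12-06), pushing the deadline to 2014-04-26.
None of the other events listed affects the running of the period under the stated rules.

2014-04-26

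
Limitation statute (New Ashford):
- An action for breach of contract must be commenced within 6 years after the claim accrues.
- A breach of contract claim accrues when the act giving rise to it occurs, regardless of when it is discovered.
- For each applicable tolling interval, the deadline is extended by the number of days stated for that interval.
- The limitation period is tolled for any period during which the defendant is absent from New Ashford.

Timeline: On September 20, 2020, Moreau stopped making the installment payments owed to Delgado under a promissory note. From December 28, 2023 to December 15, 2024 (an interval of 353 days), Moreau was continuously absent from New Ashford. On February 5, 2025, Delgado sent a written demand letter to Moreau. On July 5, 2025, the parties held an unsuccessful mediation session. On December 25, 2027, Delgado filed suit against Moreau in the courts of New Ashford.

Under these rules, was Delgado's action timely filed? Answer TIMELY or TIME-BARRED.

TIME-BARRED

The claim accrued on September 20, 2020, the date of the act.
Adding the 6 years base period to September 20, 2020 gives a deadline of September 20, 2026, before any tolling.
Because the defendant's absence from the jurisdiction ran from December 28, 2023 to December 15, 2024, the deadline is extended by 353 days to September 8, 2027.
None of the other events listed affects the running of the period under the stated rules.
Filing on December 25, 2027 missed the September 8, 2027 deadline — the action is time-barred.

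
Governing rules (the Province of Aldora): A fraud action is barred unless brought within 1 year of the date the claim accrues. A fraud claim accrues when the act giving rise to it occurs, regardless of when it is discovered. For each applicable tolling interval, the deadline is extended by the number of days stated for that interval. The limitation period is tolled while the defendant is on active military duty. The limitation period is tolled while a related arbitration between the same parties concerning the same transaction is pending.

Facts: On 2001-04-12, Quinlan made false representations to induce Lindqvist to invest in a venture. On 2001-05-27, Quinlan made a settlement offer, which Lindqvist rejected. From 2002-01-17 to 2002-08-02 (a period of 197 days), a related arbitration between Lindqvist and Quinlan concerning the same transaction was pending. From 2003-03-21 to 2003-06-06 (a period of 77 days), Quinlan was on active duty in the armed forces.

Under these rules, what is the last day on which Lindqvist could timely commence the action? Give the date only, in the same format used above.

2002-10-26

The claim accrued on 2001-04-12, the date of the act.
The untolled deadline — 1 year after 2001-04-12 — is 2002-04-12.
The pending related arbitration from 2002-01-17 to 2002-08-02 tolled the period for 197 days, extending the deadline to 2002-10-26.
The defendant's active military service from 2003-03-21 to 2003-06-06 began after the period had already run on 2002-10-26, so it has no tolling effect.
The other events in the timeline have no effect on the limitation period under the stated rules.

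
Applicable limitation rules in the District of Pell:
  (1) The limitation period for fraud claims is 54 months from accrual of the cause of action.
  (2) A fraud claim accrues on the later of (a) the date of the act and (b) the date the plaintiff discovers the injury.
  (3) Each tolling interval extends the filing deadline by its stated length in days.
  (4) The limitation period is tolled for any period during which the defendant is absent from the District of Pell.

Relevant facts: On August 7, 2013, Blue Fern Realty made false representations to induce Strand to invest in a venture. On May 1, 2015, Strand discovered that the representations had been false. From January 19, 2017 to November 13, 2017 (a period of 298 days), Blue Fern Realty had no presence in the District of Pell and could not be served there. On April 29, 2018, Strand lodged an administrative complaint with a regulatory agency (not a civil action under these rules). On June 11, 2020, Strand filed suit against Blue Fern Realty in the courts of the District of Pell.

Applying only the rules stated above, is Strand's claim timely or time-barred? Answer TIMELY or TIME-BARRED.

Taking the later of the act (August 7, 2013) and discovery (May 1, 2015), the claim accrued on May 1, 2015.
The untolled deadline — 54 months after May 1, 2015 — is November 1, 2019.
Because the defendant's absence from the jurisdiction ran from January 19, 2017 to November 13, 2017, the deadline is extended by 298 days to August 25, 2020.
Nothing else in the chronology tolls or restarts the period.
Filing on June 11, 2020 beat the August 25, 2020 deadline — the action is timely.

TIMELY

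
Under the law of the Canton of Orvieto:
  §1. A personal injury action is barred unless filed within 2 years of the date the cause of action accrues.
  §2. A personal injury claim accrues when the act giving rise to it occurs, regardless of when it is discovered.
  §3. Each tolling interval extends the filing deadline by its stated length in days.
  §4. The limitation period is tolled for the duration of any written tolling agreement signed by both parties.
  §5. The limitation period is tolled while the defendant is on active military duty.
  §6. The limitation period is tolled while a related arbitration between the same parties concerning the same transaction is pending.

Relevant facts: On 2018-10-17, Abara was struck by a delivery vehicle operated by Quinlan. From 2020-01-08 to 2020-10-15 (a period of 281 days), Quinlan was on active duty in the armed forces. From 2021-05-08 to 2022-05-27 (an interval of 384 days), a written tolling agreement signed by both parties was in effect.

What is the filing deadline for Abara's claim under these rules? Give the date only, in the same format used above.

The cause of action accrued on 2018-10-17, the date of the act.
Adding the 2 years base period to 2018-10-17 gives a deadline of 2020-10-17, before any tolling.
The defendant's active military service from 2020-01-08 to 2020-10-15 tolled the period for 281 days, extending the deadline to 2021-07-25.
The period was tolled for 384 days by the written tolling agreement (2021-05-08 to 2022-05-27), pushing the deadline to 2022-08-13.

2022-08-13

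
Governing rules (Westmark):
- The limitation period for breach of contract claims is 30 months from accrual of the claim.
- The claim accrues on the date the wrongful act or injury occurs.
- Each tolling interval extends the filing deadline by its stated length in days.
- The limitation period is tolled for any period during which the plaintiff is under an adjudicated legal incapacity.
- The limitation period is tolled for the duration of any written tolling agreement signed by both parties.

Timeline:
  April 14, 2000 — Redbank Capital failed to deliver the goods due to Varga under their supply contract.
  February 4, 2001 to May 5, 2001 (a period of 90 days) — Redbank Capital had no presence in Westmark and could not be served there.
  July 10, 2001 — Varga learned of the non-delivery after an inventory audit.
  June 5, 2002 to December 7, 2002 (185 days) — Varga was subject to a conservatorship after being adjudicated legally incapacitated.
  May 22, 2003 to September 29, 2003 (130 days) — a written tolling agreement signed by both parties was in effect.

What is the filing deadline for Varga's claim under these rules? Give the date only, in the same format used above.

The claim accrued on April 14, 2000, when the wrongful act occurred; under the stated occurrence rule the July 10, 2001 discovery does not delay accrual.
Adding the 30 months base period to April 14, 2000 gives a deadline of October 14, 2002, before any tolling.
Because the plaintiff's legal incapacity ran from June 5, 2002 to December 7, 2002, the deadline is extended by 185 days to April 17, 2003.
The written tolling agreement from May 22, 2003 to September 29, 2003 began after the period had already run on April 17, 2003, so it has no tolling effect.
The defendant's absence from the jurisdiction from February 4, 2001 to May 5, 2001 does not toll the period, because no stated rule makes the defendant's absence a tolling event.

April 17, 2003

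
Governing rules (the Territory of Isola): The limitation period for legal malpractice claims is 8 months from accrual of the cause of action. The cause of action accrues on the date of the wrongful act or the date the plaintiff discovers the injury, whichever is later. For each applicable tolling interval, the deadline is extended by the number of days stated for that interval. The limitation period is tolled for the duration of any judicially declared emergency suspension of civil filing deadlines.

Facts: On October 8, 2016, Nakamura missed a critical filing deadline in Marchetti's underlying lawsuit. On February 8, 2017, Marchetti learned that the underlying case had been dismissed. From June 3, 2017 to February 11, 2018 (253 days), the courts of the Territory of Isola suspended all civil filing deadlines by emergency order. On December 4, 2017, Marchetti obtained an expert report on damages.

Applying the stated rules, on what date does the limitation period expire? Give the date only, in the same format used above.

Because discovery on February 8, 2017 post-dates the October 8, 2016 act, accrual under the later-of rule falls on February 8, 2017.
8 months from February 8, 2017 is October 8, 2017.
The emergency suspension of filing deadlines from June 3, 2017 to February 11, 2018 tolled the period for 253 days, extending the deadline to June 18, 2018.
Nothing else in the chronology tolls or restarts the period.

June 18, 2018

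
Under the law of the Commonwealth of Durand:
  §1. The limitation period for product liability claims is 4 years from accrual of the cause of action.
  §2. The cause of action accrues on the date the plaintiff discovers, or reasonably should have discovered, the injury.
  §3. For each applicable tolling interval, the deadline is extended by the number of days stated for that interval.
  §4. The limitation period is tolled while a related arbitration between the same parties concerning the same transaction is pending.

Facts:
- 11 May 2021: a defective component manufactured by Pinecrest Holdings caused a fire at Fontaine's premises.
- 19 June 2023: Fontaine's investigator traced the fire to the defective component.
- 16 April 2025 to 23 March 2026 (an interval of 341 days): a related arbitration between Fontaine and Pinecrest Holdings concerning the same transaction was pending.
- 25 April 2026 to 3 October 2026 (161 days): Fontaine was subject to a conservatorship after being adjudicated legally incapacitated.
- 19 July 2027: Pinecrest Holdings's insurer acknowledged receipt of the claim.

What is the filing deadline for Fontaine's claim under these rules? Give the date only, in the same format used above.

25 May 2028

Under the discovery rule, the claim accrued on 19 June 2023, when Fontaine discovered the injury — not on the 11 May 2021 date of the underlying act.
Adding the 4 years base period to 19 June 2023 gives a deadline of 19 June 2027, before any tolling.
The pending related arbitration from 16 April 2025 to 23 March 2026 tolled the period for 341 days, extending the deadline to 25 May 2028.
No stated provision tolls the period for the plaintiff's incapacity, so the interval from 25 April 2026 to 3 October 2026 has no effect on the deadline.
Nothing else in the chronology tolls or restarts the period.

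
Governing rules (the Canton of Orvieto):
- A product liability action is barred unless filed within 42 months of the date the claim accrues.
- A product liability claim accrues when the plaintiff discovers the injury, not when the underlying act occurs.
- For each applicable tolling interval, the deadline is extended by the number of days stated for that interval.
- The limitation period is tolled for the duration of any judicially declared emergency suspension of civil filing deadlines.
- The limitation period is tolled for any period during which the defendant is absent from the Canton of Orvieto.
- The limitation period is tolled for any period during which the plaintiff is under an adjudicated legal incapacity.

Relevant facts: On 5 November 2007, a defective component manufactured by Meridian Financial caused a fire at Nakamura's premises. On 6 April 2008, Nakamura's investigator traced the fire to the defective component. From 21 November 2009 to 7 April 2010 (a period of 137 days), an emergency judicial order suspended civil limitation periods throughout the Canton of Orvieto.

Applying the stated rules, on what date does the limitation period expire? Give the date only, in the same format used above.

20 February 2012

Accrual is tied to discovery, so the period began on 6 April 2008 rather than on 5 November 2007 when the act occurred.
42 months from 6 April 2008 is 6 October 2011.
Because the emergency suspension of filing deadlines ran from 21 November 2009 to 7 April 2010, the deadline is extended by 137 days to 20 February 2012.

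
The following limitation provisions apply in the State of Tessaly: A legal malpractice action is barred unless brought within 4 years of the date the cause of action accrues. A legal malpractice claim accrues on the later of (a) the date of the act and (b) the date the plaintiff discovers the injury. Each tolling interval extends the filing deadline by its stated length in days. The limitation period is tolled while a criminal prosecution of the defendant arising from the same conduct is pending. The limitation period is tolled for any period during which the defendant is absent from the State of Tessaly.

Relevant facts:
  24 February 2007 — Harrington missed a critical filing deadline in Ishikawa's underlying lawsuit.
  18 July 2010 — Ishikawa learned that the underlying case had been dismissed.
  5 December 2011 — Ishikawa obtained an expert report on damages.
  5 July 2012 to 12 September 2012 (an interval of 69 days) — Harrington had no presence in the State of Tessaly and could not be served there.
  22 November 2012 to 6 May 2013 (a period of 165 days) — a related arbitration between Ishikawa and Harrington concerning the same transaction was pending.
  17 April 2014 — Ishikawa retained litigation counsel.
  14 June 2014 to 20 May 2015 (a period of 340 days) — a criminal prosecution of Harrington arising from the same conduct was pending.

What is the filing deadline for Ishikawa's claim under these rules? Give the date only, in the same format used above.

The claim accrued on 18 July 2010 — the later of the 24 February 2007 act and the 18 July 2010 discovery.
Adding the 4 years base period to 18 July 2010 gives a deadline of 18 July 2014, before any tolling.
Because the defendant's absence from the jurisdiction ran from 5 July 2012 to 12 September 2012, the deadline is extended by 69 days to 25 September 2014.
The pending criminal prosecution from 14 June 2014 to 20 May 2015 tolled the period for 340 days, extending the deadline to 31 August 2015.
The pending related arbitration from 22 November 2012 to 6 May 2013 does not toll the period, because no stated rule makes a pending arbitration a tolling event.
Nothing else in the chronology tolls or restarts the period.

31 August 2015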